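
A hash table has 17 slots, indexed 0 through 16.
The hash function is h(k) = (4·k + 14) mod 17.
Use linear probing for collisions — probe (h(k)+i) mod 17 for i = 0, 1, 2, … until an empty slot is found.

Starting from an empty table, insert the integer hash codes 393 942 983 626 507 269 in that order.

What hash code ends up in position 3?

626

393: h=5 => slot 5
942: h=8 => slot 8
983: h=2 => slot 2
626: h=2, probe 2,3 => slot 3
507: h=2, probe 2,3,4 => slot 4
269: h=2, probe 2,3,4,5,6 => slot 6
Table: [., ., 983, 626, 507, 393, 269, ., 942, ., ., ., ., ., ., ., .]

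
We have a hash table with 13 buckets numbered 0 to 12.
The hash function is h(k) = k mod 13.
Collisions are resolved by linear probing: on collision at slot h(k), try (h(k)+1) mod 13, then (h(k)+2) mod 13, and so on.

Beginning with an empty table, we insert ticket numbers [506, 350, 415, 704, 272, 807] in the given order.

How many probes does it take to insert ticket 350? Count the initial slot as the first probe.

506 hashes to 12; slot 12 is free → place at 12.
350 hashes to 12; 12 taken → place at 0.
415 hashes to 12; 12,0 taken → place at 1.
704 hashes to 2; slot 2 is free → place at 2.
272 hashes to 12; 12,0,1,2 taken → place at 3.
807 hashes to 1; 1,2,3 taken → place at 4.
Table: [350, 415, 704, 272, 807, ∅, ∅, ∅, ∅, ∅, ∅, ∅, 506]

2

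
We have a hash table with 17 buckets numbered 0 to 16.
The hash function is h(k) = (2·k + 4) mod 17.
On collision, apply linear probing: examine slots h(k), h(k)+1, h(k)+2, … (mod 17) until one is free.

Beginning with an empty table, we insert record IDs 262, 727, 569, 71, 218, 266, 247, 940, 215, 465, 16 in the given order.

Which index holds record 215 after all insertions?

Insert 262: h=1, slot 1 empty → index 1.
Insert 727: h=13, slot 13 empty → index 13.
Insert 569: h=3, slot 3 empty → index 3.
Insert 71: h=10, slot 10 empty → index 10.
Insert 218: h=15, slot 15 empty → index 15.
Insert 266: h=9, slot 9 empty → index 9.
Insert 247: h=5, slot 5 empty → index 5.
Insert 940: h=14, slot 14 empty → index 14.
Insert 215: h=9, slots 9,10 occupied → index 11.
Insert 465: h=16, slot 16 empty → index 16.
Insert 16: h=2, slot 2 empty → index 2.
Table: [_, 262, 16, 569, _, 247, _, _, _, 266, 71, 215, _, 727, 940, 218, 465]

11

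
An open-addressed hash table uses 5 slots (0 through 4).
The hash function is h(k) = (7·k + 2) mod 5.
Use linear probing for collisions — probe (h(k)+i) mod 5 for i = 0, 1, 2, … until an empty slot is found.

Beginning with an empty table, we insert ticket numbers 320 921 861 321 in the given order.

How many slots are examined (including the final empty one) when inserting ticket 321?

3

320 hashes to 2; slot 2 is free => place at 2.
921 hashes to 4; slot 4 is free => place at 4.
861 hashes to 4; 4 taken => place at 0.
321 hashes to 4; 4,0 taken => place at 1.
Table: [861, 321, 320, ., 921]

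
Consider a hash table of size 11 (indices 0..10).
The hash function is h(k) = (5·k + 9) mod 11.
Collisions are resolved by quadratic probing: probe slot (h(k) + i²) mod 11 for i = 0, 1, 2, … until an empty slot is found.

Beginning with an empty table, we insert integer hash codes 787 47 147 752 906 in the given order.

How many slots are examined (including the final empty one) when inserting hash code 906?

787: h=6 → slot 6
47: h=2 → slot 2
147: h=7 → slot 7
752: h=7, probe 7,8 → slot 8
906: h=7, probe 7,8,0 → slot 0
Table: [906, ., 47, ., ., ., 787, 147, 752, ., .]

3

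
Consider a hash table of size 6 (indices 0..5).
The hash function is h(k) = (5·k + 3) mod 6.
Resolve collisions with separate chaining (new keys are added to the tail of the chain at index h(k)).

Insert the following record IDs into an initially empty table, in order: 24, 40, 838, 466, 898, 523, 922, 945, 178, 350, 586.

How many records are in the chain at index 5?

Insert 24: h=3, bucket 3 empty → new chain.
Insert 40: h=5, bucket 5 empty → new chain.
Insert 838: h=5, bucket 5 nonempty → append to chain.
Insert 466: h=5, bucket 5 nonempty → append to chain.
Insert 898: h=5, bucket 5 nonempty → append to chain.
Insert 523: h=2, bucket 2 empty → new chain.
Insert 922: h=5, bucket 5 nonempty → append to chain.
Insert 945: h=0, bucket 0 empty → new chain.
Insert 178: h=5, bucket 5 nonempty → append to chain.
Insert 350: h=1, bucket 1 empty → new chain.
Insert 586: h=5, bucket 5 nonempty → append to chain.
Final buckets:
0: 945
1: 350
2: 523
3: 24
4: -
5: 40 -> 838 -> 466 -> 898 -> 922 -> 178 -> 586

7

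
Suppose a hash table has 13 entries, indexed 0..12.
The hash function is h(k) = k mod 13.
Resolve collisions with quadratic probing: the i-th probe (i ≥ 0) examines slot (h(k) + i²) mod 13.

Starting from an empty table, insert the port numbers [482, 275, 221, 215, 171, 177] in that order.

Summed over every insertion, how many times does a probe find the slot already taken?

1

482: h=1 => slot 1
275: h=2 => slot 2
221: h=0 => slot 0
215: h=7 => slot 7
171: h=2, probe 2,3 => slot 3
177: h=8 => slot 8
Table: [221, 482, 275, 171, ., ., ., 215, 177, ., ., ., .]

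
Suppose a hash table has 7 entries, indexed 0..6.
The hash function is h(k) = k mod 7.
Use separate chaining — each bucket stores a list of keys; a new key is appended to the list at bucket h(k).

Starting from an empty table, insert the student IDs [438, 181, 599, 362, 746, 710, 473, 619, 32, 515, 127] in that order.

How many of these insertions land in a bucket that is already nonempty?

Insert 438: h=4, bucket 4 empty → new chain.
Insert 181: h=6, bucket 6 empty → new chain.
Insert 599: h=4, bucket 4 nonempty → append to chain.
Insert 362: h=5, bucket 5 empty → new chain.
Insert 746: h=4, bucket 4 nonempty → append to chain.
Insert 710: h=3, bucket 3 empty → new chain.
Insert 473: h=4, bucket 4 nonempty → append to chain.
Insert 619: h=3, bucket 3 nonempty → append to chain.
Insert 32: h=4, bucket 4 nonempty → append to chain.
Insert 515: h=4, bucket 4 nonempty → append to chain.
Insert 127: h=1, bucket 1 empty → new chain.
Final buckets:
0: —
1: 127
2: —
3: 710 -> 619
4: 438 -> 599 -> 746 -> 473 -> 32 -> 515
5: 362
6: 181

6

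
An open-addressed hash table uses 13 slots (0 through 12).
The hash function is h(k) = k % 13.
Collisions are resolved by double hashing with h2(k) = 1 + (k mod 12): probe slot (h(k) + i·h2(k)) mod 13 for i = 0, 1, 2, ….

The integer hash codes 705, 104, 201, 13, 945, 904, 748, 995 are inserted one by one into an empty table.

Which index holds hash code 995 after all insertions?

5

Insert 705: h=3, slot 3 empty → index 3.
Insert 104: h=0, slot 0 empty → index 0.
Insert 201: h=6, slot 6 empty → index 6.
Insert 13: h=0, h2=2, slot 0 occupied → index 2.
Insert 945: h=9, slot 9 empty → index 9.
Insert 904: h=7, slot 7 empty → index 7.
Insert 748: h=7, h2=5, slot 7 occupied → index 12.
Insert 995: h=7, h2=12, slots 7,6 occupied → index 5.
Table: [104, ., 13, 705, ., 995, 201, 904, ., 945, ., ., 748]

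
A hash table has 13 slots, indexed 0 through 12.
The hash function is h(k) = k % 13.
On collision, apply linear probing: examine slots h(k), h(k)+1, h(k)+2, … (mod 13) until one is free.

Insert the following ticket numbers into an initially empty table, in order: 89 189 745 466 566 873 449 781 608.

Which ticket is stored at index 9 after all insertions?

449

89: h=11 => slot 11
189: h=7 => slot 7
745: h=4 => slot 4
466: h=11, probe 11,12 => slot 12
566: h=7, probe 7,8 => slot 8
873: h=2 => slot 2
449: h=7, probe 7,8,9 => slot 9
781: h=1 => slot 1
608: h=10 => slot 10
Table: [∅, 781, 873, ∅, 745, ∅, ∅, 189, 566, 449, 608, 89, 466]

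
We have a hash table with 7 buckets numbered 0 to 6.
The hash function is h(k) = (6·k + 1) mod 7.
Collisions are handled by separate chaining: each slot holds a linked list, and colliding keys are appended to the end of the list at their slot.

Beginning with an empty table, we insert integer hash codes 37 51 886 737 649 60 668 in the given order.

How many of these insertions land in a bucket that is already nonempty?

3

37 -> bucket 6
51 -> bucket 6 (collision)
886 -> bucket 4
737 -> bucket 6 (collision)
649 -> bucket 3
60 -> bucket 4 (collision)
668 -> bucket 5
Final buckets:
0: .
1: .
2: .
3: 649
4: 886 -> 60
5: 668
6: 37 -> 51 -> 737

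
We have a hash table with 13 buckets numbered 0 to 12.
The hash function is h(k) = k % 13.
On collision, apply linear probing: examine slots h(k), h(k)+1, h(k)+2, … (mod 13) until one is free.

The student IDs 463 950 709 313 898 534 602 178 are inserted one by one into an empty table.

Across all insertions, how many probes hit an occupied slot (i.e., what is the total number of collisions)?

Insert 463: h=8, slot 8 empty => index 8.
Insert 950: h=1, slot 1 empty => index 1.
Insert 709: h=7, slot 7 empty => index 7.
Insert 313: h=1, slot 1 occupied => index 2.
Insert 898: h=1, slots 1,2 occupied => index 3.
Insert 534: h=1, slots 1,2,3 occupied => index 4.
Insert 602: h=4, slot 4 occupied => index 5.
Insert 178: h=9, slot 9 empty => index 9.
Table: [-, 950, 313, 898, 534, 602, -, 709, 463, 178, -, -, -]

7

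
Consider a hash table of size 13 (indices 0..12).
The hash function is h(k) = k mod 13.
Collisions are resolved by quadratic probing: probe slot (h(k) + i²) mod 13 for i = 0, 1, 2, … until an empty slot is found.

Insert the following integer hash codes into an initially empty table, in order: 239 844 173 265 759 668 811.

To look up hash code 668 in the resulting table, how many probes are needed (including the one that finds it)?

Insert 239: h=5, slot 5 empty → index 5.
Insert 844: h=12, slot 12 empty → index 12.
Insert 173: h=4, slot 4 empty → index 4.
Insert 265: h=5, slot 5 occupied → index 6.
Insert 759: h=5, slots 5,6 occupied → index 9.
Insert 668: h=5, slots 5,6,9 occupied → index 1.
Insert 811: h=5, slots 5,6,9,1 occupied → index 8.
Table: [-, 668, -, -, 173, 239, 265, -, 811, 759, -, -, 844]
Lookup 668: h=5, probe 5,6,9,1 → found at 1.

4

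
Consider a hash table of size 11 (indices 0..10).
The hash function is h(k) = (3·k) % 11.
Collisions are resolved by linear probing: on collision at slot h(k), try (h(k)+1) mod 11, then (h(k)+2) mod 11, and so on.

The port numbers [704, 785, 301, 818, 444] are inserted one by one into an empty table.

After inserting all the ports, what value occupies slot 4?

Insert 704: h=0, slot 0 empty -> index 0.
Insert 785: h=1, slot 1 empty -> index 1.
Insert 301: h=1, slot 1 occupied -> index 2.
Insert 818: h=1, slots 1,2 occupied -> index 3.
Insert 444: h=1, slots 1,2,3 occupied -> index 4.
Table: [704, 785, 301, 818, 444, ., ., ., ., ., .]

444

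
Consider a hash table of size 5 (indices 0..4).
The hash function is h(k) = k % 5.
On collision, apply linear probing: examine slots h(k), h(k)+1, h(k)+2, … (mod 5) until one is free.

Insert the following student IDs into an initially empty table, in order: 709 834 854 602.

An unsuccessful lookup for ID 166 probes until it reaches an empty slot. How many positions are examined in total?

3

Insert 709: h=4, slot 4 empty → index 4.
Insert 834: h=4, slot 4 occupied → index 0.
Insert 854: h=4, slots 4,0 occupied → index 1.
Insert 602: h=2, slot 2 empty → index 2.
Table: [834, 854, 602, ., 709]
Lookup 166: h=1, probe 1,2,3 → slot 3 empty, not found.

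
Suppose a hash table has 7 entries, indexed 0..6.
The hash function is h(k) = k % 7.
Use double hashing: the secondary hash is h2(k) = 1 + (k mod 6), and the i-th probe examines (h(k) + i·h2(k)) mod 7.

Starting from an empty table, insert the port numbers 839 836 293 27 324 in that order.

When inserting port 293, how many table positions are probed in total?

2

839: h=6 -> slot 6
836: h=3 -> slot 3
293: h=6, h2=6, probe 6,5 -> slot 5
27: h=6, h2=4, probe 6,3,0 -> slot 0
324: h=2 -> slot 2
Table: [27, -, 324, 836, -, 293, 839]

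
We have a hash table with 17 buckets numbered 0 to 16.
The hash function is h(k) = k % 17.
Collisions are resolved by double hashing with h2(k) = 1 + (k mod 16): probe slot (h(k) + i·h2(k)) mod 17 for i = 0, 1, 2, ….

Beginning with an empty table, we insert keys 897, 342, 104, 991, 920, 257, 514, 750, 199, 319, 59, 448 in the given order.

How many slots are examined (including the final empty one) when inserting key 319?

Insert 897: h=13, slot 13 empty -> index 13.
Insert 342: h=2, slot 2 empty -> index 2.
Insert 104: h=2, h2=9, slot 2 occupied -> index 11.
Insert 991: h=5, slot 5 empty -> index 5.
Insert 920: h=2, h2=9, slots 2,11 occupied -> index 3.
Insert 257: h=2, h2=2, slot 2 occupied -> index 4.
Insert 514: h=4, h2=3, slot 4 occupied -> index 7.
Insert 750: h=2, h2=15, slot 2 occupied -> index 0.
Insert 199: h=12, slot 12 empty -> index 12.
Insert 319: h=13, h2=16, slots 13,12,11 occupied -> index 10.
Insert 59: h=8, slot 8 empty -> index 8.
Insert 448: h=6, slot 6 empty -> index 6.
Table: [750, _, 342, 920, 257, 991, 448, 514, 59, _, 319, 104, 199, 897, _, _, _]

4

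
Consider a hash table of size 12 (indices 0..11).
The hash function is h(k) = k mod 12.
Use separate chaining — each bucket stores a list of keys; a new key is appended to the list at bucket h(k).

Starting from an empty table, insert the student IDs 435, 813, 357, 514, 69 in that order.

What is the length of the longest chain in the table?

Insert 435: h=3, bucket 3 empty → new chain.
Insert 813: h=9, bucket 9 empty → new chain.
Insert 357: h=9, bucket 9 nonempty → append to chain.
Insert 514: h=10, bucket 10 empty → new chain.
Insert 69: h=9, bucket 9 nonempty → append to chain.
Final buckets:
0: .
1: .
2: .
3: 435
4: .
5: .
6: .
7: .
8: .
9: 813 -> 357 -> 69
10: 514
11: .

3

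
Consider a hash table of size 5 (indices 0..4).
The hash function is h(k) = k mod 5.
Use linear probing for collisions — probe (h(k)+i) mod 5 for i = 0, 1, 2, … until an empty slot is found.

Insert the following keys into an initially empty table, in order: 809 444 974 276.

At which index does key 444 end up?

0

809: h=4 => slot 4
444: h=4, probe 4,0 => slot 0
974: h=4, probe 4,0,1 => slot 1
276: h=1, probe 1,2 => slot 2
Table: [444, 974, 276, -, 809]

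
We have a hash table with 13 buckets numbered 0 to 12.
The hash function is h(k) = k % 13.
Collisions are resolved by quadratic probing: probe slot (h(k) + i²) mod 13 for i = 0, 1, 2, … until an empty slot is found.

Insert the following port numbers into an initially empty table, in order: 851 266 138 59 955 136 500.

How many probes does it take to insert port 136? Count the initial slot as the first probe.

Insert 851: h=6, slot 6 empty → index 6.
Insert 266: h=6, slot 6 occupied → index 7.
Insert 138: h=8, slot 8 empty → index 8.
Insert 59: h=7, slots 7,8 occupied → index 11.
Insert 955: h=6, slots 6,7 occupied → index 10.
Insert 136: h=6, slots 6,7,10 occupied → index 2.
Insert 500: h=6, slots 6,7,10,2 occupied → index 9.
Table: [., ., 136, ., ., ., 851, 266, 138, 500, 955, 59, .]

4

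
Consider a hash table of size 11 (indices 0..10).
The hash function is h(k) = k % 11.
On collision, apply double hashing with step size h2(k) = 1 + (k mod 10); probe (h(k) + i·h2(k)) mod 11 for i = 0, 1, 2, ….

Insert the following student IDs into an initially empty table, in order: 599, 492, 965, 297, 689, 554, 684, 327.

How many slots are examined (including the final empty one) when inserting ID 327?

4

599 hashes to 5; slot 5 is free -> place at 5.
492 hashes to 8; slot 8 is free -> place at 8.
965 hashes to 8, h2=6; 8 taken -> place at 3.
297 hashes to 0; slot 0 is free -> place at 0.
689 hashes to 7; slot 7 is free -> place at 7.
554 hashes to 4; slot 4 is free -> place at 4.
684 hashes to 2; slot 2 is free -> place at 2.
327 hashes to 8, h2=8; 8,5,2 taken -> place at 10.
Table: [297, ., 684, 965, 554, 599, ., 689, 492, ., 327]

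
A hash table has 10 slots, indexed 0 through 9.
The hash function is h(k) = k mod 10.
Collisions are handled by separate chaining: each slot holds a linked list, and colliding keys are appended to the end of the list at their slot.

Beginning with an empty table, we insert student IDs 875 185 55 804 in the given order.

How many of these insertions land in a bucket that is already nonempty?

875 -> bucket 5
185 -> bucket 5 (collision)
55 -> bucket 5 (collision)
804 -> bucket 4
Final buckets:
0: -
1: -
2: -
3: -
4: 804
5: 875 -> 185 -> 55
6: -
7: -
8: -
9: -

2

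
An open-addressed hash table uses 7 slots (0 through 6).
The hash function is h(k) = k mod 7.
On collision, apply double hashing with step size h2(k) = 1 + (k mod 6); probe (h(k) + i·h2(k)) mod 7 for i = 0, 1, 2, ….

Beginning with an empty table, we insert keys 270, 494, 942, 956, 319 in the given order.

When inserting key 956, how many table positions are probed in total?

3

270: h=4 => slot 4
494: h=4, h2=3, probe 4,0 => slot 0
942: h=4, h2=1, probe 4,5 => slot 5
956: h=4, h2=3, probe 4,0,3 => slot 3
319: h=4, h2=2, probe 4,6 => slot 6
Table: [494, -, -, 956, 270, 942, 319]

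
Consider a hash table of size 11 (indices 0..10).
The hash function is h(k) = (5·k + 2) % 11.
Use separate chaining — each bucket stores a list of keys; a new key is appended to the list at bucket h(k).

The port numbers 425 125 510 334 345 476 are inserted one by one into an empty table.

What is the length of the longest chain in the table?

Insert 425: h=4, bucket 4 empty → new chain.
Insert 125: h=0, bucket 0 empty → new chain.
Insert 510: h=0, bucket 0 nonempty → append to chain.
Insert 334: h=0, bucket 0 nonempty → append to chain.
Insert 345: h=0, bucket 0 nonempty → append to chain.
Insert 476: h=6, bucket 6 empty → new chain.
Final buckets:
0: 125 -> 510 -> 334 -> 345
1: ∅
2: ∅
3: ∅
4: 425
5: ∅
6: 476
7: ∅
8: ∅
9: ∅
10: ∅

4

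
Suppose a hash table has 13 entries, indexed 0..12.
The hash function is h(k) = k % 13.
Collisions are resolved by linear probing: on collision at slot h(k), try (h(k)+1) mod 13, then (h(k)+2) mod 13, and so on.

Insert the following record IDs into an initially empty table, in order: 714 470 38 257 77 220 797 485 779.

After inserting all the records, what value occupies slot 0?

38

714: h=12 => slot 12
470: h=2 => slot 2
38: h=12, probe 12,0 => slot 0
257: h=10 => slot 10
77: h=12, probe 12,0,1 => slot 1
220: h=12, probe 12,0,1,2,3 => slot 3
797: h=4 => slot 4
485: h=4, probe 4,5 => slot 5
779: h=12, probe 12,0,1,2,3,4,5,6 => slot 6
Table: [38, 77, 470, 220, 797, 485, 779, -, -, -, 257, -, 714]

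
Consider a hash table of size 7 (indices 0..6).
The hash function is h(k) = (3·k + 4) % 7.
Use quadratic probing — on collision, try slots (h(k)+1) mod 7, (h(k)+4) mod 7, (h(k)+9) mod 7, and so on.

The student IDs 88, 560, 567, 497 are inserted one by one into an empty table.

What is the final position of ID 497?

1

88 hashes to 2; slot 2 is free → place at 2.
560 hashes to 4; slot 4 is free → place at 4.
567 hashes to 4; 4 taken → place at 5.
497 hashes to 4; 4,5 taken → place at 1.
Table: [., 497, 88, ., 560, 567, .]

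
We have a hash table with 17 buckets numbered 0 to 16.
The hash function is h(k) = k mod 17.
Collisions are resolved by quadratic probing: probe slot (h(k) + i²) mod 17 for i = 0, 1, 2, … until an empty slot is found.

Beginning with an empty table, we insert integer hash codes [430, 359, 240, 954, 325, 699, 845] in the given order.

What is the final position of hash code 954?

6

430 hashes to 5; slot 5 is free -> place at 5.
359 hashes to 2; slot 2 is free -> place at 2.
240 hashes to 2; 2 taken -> place at 3.
954 hashes to 2; 2,3 taken -> place at 6.
325 hashes to 2; 2,3,6 taken -> place at 11.
699 hashes to 2; 2,3,6,11 taken -> place at 1.
845 hashes to 12; slot 12 is free -> place at 12.
Table: [-, 699, 359, 240, -, 430, 954, -, -, -, -, 325, 845, -, -, -, -]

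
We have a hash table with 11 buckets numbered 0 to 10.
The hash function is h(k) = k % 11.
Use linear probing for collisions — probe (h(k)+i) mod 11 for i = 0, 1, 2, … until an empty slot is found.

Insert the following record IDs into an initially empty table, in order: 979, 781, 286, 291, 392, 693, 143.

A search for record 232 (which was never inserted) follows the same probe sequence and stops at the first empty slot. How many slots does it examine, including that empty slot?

979: h=0 → slot 0
781: h=0, probe 0,1 → slot 1
286: h=0, probe 0,1,2 → slot 2
291: h=5 → slot 5
392: h=7 → slot 7
693: h=0, probe 0,1,2,3 → slot 3
143: h=0, probe 0,1,2,3,4 → slot 4
Table: [979, 781, 286, 693, 143, 291, —, 392, —, —, —]
Lookup 232: h=1, probe 1,2,3,4,5,6 → slot 6 empty, not found.

6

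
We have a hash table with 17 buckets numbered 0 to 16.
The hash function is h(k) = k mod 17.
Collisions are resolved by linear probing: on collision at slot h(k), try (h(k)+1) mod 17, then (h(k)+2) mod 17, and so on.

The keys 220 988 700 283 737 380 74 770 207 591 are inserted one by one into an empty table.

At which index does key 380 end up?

7

220: h=16 => slot 16
988: h=2 => slot 2
700: h=3 => slot 3
283: h=11 => slot 11
737: h=6 => slot 6
380: h=6, probe 6,7 => slot 7
74: h=6, probe 6,7,8 => slot 8
770: h=5 => slot 5
207: h=3, probe 3,4 => slot 4
591: h=13 => slot 13
Table: [∅, ∅, 988, 700, 207, 770, 737, 380, 74, ∅, ∅, 283, ∅, 591, ∅, ∅, 220]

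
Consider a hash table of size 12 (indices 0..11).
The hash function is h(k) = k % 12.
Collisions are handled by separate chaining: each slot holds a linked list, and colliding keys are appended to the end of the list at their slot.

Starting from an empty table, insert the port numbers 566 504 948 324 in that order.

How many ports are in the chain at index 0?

Insert 566: h=2, bucket 2 empty -> new chain.
Insert 504: h=0, bucket 0 empty -> new chain.
Insert 948: h=0, bucket 0 nonempty -> append to chain.
Insert 324: h=0, bucket 0 nonempty -> append to chain.
Final buckets:
0: 504 -> 948 -> 324
1: .
2: 566
3: .
4: .
5: .
6: .
7: .
8: .
9: .
10: .
11: .

3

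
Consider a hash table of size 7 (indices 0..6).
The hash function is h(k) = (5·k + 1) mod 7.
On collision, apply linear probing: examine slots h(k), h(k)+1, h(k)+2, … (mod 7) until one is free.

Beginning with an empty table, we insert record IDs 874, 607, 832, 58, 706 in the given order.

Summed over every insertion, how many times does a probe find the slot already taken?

7

874: h=3 → slot 3
607: h=5 → slot 5
832: h=3, probe 3,4 → slot 4
58: h=4, probe 4,5,6 → slot 6
706: h=3, probe 3,4,5,6,0 → slot 0
Table: [706, ., ., 874, 832, 607, 58]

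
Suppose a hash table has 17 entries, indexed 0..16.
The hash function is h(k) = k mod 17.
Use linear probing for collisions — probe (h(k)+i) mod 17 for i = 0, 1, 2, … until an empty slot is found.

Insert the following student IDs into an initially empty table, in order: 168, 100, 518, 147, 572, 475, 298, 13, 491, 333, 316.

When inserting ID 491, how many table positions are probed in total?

4

168: h=15 → slot 15
100: h=15, probe 15,16 → slot 16
518: h=8 → slot 8
147: h=11 → slot 11
572: h=11, probe 11,12 → slot 12
475: h=16, probe 16,0 → slot 0
298: h=9 → slot 9
13: h=13 → slot 13
491: h=15, probe 15,16,0,1 → slot 1
333: h=10 → slot 10
316: h=10, probe 10,11,12,13,14 → slot 14
Table: [475, 491, -, -, -, -, -, -, 518, 298, 333, 147, 572, 13, 316, 168, 100]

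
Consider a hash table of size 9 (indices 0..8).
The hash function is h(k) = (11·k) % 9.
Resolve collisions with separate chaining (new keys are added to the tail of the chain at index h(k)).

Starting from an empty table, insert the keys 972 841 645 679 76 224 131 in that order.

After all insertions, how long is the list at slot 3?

972 -> bucket 0
841 -> bucket 8
645 -> bucket 3
679 -> bucket 8 (collision)
76 -> bucket 8 (collision)
224 -> bucket 7
131 -> bucket 1
Final buckets:
0: 972
1: 131
2: _
3: 645
4: _
5: _
6: _
7: 224
8: 841 -> 679 -> 76

1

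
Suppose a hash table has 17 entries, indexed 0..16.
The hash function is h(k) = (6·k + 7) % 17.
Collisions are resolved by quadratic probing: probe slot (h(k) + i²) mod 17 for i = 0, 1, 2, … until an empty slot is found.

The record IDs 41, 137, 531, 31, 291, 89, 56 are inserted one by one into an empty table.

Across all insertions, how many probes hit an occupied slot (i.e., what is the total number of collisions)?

2

41: h=15 -> slot 15
137: h=13 -> slot 13
531: h=14 -> slot 14
31: h=6 -> slot 6
291: h=2 -> slot 2
89: h=14, probe 14,15,1 -> slot 1
56: h=3 -> slot 3
Table: [—, 89, 291, 56, —, —, 31, —, —, —, —, —, —, 137, 531, 41, —]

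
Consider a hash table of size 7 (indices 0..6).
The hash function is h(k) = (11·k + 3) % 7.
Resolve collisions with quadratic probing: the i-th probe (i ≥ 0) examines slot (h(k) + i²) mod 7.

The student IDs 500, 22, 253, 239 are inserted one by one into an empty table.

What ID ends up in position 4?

253

500 hashes to 1; slot 1 is free -> place at 1.
22 hashes to 0; slot 0 is free -> place at 0.
253 hashes to 0; 0,1 taken -> place at 4.
239 hashes to 0; 0,1,4 taken -> place at 2.
Table: [22, 500, 239, —, 253, —, —]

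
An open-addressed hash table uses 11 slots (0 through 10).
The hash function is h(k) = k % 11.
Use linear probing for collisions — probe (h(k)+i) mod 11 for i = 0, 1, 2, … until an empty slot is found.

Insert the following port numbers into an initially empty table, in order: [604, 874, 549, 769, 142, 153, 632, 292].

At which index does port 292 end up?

604 hashes to 10; slot 10 is free => place at 10.
874 hashes to 5; slot 5 is free => place at 5.
549 hashes to 10; 10 taken => place at 0.
769 hashes to 10; 10,0 taken => place at 1.
142 hashes to 10; 10,0,1 taken => place at 2.
153 hashes to 10; 10,0,1,2 taken => place at 3.
632 hashes to 5; 5 taken => place at 6.
292 hashes to 6; 6 taken => place at 7.
Table: [549, 769, 142, 153, ., 874, 632, 292, ., ., 604]

7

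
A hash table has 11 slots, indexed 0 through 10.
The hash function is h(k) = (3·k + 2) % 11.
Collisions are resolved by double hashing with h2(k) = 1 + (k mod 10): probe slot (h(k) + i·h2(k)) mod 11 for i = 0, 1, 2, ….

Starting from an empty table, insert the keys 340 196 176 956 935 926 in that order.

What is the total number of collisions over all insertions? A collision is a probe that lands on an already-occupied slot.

Insert 340: h=10, slot 10 empty => index 10.
Insert 196: h=7, slot 7 empty => index 7.
Insert 176: h=2, slot 2 empty => index 2.
Insert 956: h=10, h2=7, slot 10 occupied => index 6.
Insert 935: h=2, h2=6, slot 2 occupied => index 8.
Insert 926: h=8, h2=7, slot 8 occupied => index 4.
Table: [—, —, 176, —, 926, —, 956, 196, 935, —, 340]

3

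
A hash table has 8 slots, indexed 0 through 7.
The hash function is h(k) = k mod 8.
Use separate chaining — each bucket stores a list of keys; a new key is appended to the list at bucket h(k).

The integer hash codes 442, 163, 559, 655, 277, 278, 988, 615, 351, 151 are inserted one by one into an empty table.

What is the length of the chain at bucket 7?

442 -> bucket 2
163 -> bucket 3
559 -> bucket 7
655 -> bucket 7 (collision)
277 -> bucket 5
278 -> bucket 6
988 -> bucket 4
615 -> bucket 7 (collision)
351 -> bucket 7 (collision)
151 -> bucket 7 (collision)
Final buckets:
0: ∅
1: ∅
2: 442
3: 163
4: 988
5: 277
6: 278
7: 559 -> 655 -> 615 -> 351 -> 151

5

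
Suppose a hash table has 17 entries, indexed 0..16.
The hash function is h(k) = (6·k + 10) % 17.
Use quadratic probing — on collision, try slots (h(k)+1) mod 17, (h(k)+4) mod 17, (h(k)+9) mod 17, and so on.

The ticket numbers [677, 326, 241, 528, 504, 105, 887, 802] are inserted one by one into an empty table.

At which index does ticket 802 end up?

677: h=9 -> slot 9
326: h=11 -> slot 11
241: h=11, probe 11,12 -> slot 12
528: h=16 -> slot 16
504: h=8 -> slot 8
105: h=11, probe 11,12,15 -> slot 15
887: h=11, probe 11,12,15,3 -> slot 3
802: h=11, probe 11,12,15,3,10 -> slot 10
Table: [-, -, -, 887, -, -, -, -, 504, 677, 802, 326, 241, -, -, 105, 528]

10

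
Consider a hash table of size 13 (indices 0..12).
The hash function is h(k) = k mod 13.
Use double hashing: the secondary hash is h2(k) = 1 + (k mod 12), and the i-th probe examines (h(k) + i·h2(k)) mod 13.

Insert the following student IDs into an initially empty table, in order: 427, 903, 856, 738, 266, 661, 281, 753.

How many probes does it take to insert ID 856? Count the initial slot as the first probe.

2

427 hashes to 11; slot 11 is free → place at 11.
903 hashes to 6; slot 6 is free → place at 6.
856 hashes to 11, h2=5; 11 taken → place at 3.
738 hashes to 10; slot 10 is free → place at 10.
266 hashes to 6, h2=3; 6 taken → place at 9.
661 hashes to 11, h2=2; 11 taken → place at 0.
281 hashes to 8; slot 8 is free → place at 8.
753 hashes to 12; slot 12 is free → place at 12.
Table: [661, ., ., 856, ., ., 903, ., 281, 266, 738, 427, 753]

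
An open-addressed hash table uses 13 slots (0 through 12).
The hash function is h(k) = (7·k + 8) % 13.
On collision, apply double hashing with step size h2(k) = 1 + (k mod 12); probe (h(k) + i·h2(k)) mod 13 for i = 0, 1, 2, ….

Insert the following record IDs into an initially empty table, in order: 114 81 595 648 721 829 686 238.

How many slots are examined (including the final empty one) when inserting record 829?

2

114 hashes to 0; slot 0 is free -> place at 0.
81 hashes to 3; slot 3 is free -> place at 3.
595 hashes to 0, h2=8; 0 taken -> place at 8.
648 hashes to 7; slot 7 is free -> place at 7.
721 hashes to 11; slot 11 is free -> place at 11.
829 hashes to 0, h2=2; 0 taken -> place at 2.
686 hashes to 0, h2=3; 0,3 taken -> place at 6.
238 hashes to 10; slot 10 is free -> place at 10.
Table: [114, _, 829, 81, _, _, 686, 648, 595, _, 238, 721, _]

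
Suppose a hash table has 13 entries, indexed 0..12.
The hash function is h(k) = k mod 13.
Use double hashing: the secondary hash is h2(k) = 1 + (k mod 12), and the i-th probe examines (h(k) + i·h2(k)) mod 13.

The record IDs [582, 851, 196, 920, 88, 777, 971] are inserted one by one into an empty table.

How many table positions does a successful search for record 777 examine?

Insert 582: h=10, slot 10 empty => index 10.
Insert 851: h=6, slot 6 empty => index 6.
Insert 196: h=1, slot 1 empty => index 1.
Insert 920: h=10, h2=9, slots 10,6 occupied => index 2.
Insert 88: h=10, h2=5, slots 10,2 occupied => index 7.
Insert 777: h=10, h2=10, slots 10,7 occupied => index 4.
Insert 971: h=9, slot 9 empty => index 9.
Table: [., 196, 920, ., 777, ., 851, 88, ., 971, 582, ., .]
Lookup 777: h=10, h2=10, probe 10,7,4 → found at 4.

3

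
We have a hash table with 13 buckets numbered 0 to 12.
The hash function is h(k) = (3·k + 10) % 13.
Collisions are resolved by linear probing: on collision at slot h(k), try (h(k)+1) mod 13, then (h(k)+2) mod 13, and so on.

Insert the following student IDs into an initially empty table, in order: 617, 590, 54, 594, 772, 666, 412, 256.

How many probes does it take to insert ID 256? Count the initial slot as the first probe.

7

617: h=2 → slot 2
590: h=12 → slot 12
54: h=3 → slot 3
594: h=11 → slot 11
772: h=12, probe 12,0 → slot 0
666: h=6 → slot 6
412: h=11, probe 11,12,0,1 → slot 1
256: h=11, probe 11,12,0,1,2,3,4 → slot 4
Table: [772, 412, 617, 54, 256, _, 666, _, _, _, _, 594, 590]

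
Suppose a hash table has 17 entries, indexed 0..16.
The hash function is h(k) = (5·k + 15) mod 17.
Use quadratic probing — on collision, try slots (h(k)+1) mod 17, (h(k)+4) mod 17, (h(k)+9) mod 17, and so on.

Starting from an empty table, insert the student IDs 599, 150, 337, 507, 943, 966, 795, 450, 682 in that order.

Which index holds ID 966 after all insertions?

599 hashes to 1; slot 1 is free → place at 1.
150 hashes to 0; slot 0 is free → place at 0.
337 hashes to 0; 0,1 taken → place at 4.
507 hashes to 0; 0,1,4 taken → place at 9.
943 hashes to 4; 4 taken → place at 5.
966 hashes to 0; 0,1,4,9 taken → place at 16.
795 hashes to 12; slot 12 is free → place at 12.
450 hashes to 4; 4,5 taken → place at 8.
682 hashes to 8; 8,9,12,0 taken → place at 7.
Table: [150, 599, -, -, 337, 943, -, 682, 450, 507, -, -, 795, -, -, -, 966]

16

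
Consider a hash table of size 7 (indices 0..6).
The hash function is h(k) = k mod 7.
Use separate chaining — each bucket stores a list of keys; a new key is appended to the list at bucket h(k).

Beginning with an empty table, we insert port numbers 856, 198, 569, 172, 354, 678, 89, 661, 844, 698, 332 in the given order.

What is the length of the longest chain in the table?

3

Insert 856: h=2, bucket 2 empty → new chain.
Insert 198: h=2, bucket 2 nonempty → append to chain.
Insert 569: h=2, bucket 2 nonempty → append to chain.
Insert 172: h=4, bucket 4 empty → new chain.
Insert 354: h=4, bucket 4 nonempty → append to chain.
Insert 678: h=6, bucket 6 empty → new chain.
Insert 89: h=5, bucket 5 empty → new chain.
Insert 661: h=3, bucket 3 empty → new chain.
Insert 844: h=4, bucket 4 nonempty → append to chain.
Insert 698: h=5, bucket 5 nonempty → append to chain.
Insert 332: h=3, bucket 3 nonempty → append to chain.
Final buckets:
0: ∅
1: ∅
2: 856 -> 198 -> 569
3: 661 -> 332
4: 172 -> 354 -> 844
5: 89 -> 698
6: 678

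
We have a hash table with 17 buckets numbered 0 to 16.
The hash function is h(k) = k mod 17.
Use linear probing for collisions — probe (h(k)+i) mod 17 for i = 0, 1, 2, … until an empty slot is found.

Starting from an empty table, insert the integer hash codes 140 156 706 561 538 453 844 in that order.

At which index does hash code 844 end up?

140 hashes to 4; slot 4 is free -> place at 4.
156 hashes to 3; slot 3 is free -> place at 3.
706 hashes to 9; slot 9 is free -> place at 9.
561 hashes to 0; slot 0 is free -> place at 0.
538 hashes to 11; slot 11 is free -> place at 11.
453 hashes to 11; 11 taken -> place at 12.
844 hashes to 11; 11,12 taken -> place at 13.
Table: [561, -, -, 156, 140, -, -, -, -, 706, -, 538, 453, 844, -, -, -]

13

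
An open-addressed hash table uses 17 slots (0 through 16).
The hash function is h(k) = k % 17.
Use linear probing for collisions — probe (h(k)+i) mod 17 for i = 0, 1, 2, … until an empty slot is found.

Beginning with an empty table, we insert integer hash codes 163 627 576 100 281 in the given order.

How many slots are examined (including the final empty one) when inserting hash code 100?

Insert 163: h=10, slot 10 empty => index 10.
Insert 627: h=15, slot 15 empty => index 15.
Insert 576: h=15, slot 15 occupied => index 16.
Insert 100: h=15, slots 15,16 occupied => index 0.
Insert 281: h=9, slot 9 empty => index 9.
Table: [100, _, _, _, _, _, _, _, _, 281, 163, _, _, _, _, 627, 576]

3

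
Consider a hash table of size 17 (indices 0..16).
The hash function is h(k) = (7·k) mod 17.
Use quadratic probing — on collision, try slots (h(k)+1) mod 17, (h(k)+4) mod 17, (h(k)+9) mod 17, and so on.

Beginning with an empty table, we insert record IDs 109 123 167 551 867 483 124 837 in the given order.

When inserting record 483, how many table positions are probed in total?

Insert 109: h=15, slot 15 empty -> index 15.
Insert 123: h=11, slot 11 empty -> index 11.
Insert 167: h=13, slot 13 empty -> index 13.
Insert 551: h=15, slot 15 occupied -> index 16.
Insert 867: h=0, slot 0 empty -> index 0.
Insert 483: h=15, slots 15,16 occupied -> index 2.
Insert 124: h=1, slot 1 empty -> index 1.
Insert 837: h=11, slot 11 occupied -> index 12.
Table: [867, 124, 483, ∅, ∅, ∅, ∅, ∅, ∅, ∅, ∅, 123, 837, 167, ∅, 109, 551]

3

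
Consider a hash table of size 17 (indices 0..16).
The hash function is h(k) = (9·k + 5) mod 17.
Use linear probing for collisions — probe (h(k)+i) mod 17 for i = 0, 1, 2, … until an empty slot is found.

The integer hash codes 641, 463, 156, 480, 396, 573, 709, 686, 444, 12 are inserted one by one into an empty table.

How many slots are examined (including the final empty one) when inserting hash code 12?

4

Insert 641: h=11, slot 11 empty → index 11.
Insert 463: h=7, slot 7 empty → index 7.
Insert 156: h=15, slot 15 empty → index 15.
Insert 480: h=7, slot 7 occupied → index 8.
Insert 396: h=16, slot 16 empty → index 16.
Insert 573: h=11, slot 11 occupied → index 12.
Insert 709: h=11, slots 11,12 occupied → index 13.
Insert 686: h=8, slot 8 occupied → index 9.
Insert 444: h=6, slot 6 empty → index 6.
Insert 12: h=11, slots 11,12,13 occupied → index 14.
Table: [—, —, —, —, —, —, 444, 463, 480, 686, —, 641, 573, 709, 12, 156, 396]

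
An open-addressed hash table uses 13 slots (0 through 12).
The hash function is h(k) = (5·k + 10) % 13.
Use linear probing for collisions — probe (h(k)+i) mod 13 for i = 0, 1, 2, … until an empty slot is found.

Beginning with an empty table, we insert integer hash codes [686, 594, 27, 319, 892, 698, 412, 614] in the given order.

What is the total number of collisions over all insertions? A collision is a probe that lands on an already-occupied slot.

3

686: h=8 => slot 8
594: h=3 => slot 3
27: h=2 => slot 2
319: h=6 => slot 6
892: h=11 => slot 11
698: h=3, probe 3,4 => slot 4
412: h=3, probe 3,4,5 => slot 5
614: h=12 => slot 12
Table: [∅, ∅, 27, 594, 698, 412, 319, ∅, 686, ∅, ∅, 892, 614]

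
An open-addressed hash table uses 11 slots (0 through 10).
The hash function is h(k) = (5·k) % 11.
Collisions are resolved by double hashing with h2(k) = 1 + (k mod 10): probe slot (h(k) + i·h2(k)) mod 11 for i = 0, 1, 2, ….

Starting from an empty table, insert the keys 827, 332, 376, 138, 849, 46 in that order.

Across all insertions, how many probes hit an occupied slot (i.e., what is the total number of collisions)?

7

827: h=10 → slot 10
332: h=10, h2=3, probe 10,2 → slot 2
376: h=10, h2=7, probe 10,6 → slot 6
138: h=8 → slot 8
849: h=10, h2=10, probe 10,9 → slot 9
46: h=10, h2=7, probe 10,6,2,9,5 → slot 5
Table: [-, -, 332, -, -, 46, 376, -, 138, 849, 827]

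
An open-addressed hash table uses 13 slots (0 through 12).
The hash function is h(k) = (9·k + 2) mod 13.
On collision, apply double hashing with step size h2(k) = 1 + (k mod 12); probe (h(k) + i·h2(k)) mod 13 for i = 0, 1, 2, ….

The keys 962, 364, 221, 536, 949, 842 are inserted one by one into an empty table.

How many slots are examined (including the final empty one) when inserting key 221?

962 hashes to 2; slot 2 is free → place at 2.
364 hashes to 2, h2=5; 2 taken → place at 7.
221 hashes to 2, h2=6; 2 taken → place at 8.
536 hashes to 3; slot 3 is free → place at 3.
949 hashes to 2, h2=2; 2 taken → place at 4.
842 hashes to 1; slot 1 is free → place at 1.
Table: [., 842, 962, 536, 949, ., ., 364, 221, ., ., ., .]

2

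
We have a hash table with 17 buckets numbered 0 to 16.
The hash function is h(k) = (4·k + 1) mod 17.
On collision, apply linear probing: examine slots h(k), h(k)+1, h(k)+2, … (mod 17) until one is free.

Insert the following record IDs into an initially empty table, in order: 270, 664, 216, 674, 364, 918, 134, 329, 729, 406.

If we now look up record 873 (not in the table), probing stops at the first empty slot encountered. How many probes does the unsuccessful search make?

2

Insert 270: h=10, slot 10 empty => index 10.
Insert 664: h=5, slot 5 empty => index 5.
Insert 216: h=15, slot 15 empty => index 15.
Insert 674: h=11, slot 11 empty => index 11.
Insert 364: h=12, slot 12 empty => index 12.
Insert 918: h=1, slot 1 empty => index 1.
Insert 134: h=10, slots 10,11,12 occupied => index 13.
Insert 329: h=8, slot 8 empty => index 8.
Insert 729: h=10, slots 10,11,12,13 occupied => index 14.
Insert 406: h=10, slots 10,11,12,13,14,15 occupied => index 16.
Table: [—, 918, —, —, —, 664, —, —, 329, —, 270, 674, 364, 134, 729, 216, 406]
Lookup 873: h=8, probe 8,9 → slot 9 empty, not found.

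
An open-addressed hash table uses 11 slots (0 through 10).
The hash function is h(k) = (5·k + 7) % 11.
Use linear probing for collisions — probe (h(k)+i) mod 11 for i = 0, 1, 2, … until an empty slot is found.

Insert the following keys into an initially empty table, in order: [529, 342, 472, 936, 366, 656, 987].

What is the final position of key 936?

4

Insert 529: h=1, slot 1 empty => index 1.
Insert 342: h=1, slot 1 occupied => index 2.
Insert 472: h=2, slot 2 occupied => index 3.
Insert 936: h=1, slots 1,2,3 occupied => index 4.
Insert 366: h=0, slot 0 empty => index 0.
Insert 656: h=9, slot 9 empty => index 9.
Insert 987: h=3, slots 3,4 occupied => index 5.
Table: [366, 529, 342, 472, 936, 987, —, —, —, 656, —]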